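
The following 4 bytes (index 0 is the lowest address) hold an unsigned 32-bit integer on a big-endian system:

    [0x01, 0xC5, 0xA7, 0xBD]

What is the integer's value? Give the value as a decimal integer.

Big-endian stores the most-significant byte at the lowest address.
The bytes are already most-significant first: 0x01C5A7BD.
0x01C5A7BD = 29730749.

29730749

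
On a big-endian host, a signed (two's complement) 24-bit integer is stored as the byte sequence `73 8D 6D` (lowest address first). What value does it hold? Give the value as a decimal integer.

Big-endian: lowest address holds the most-significant byte.
The bytes are already most-significant first: 0x738D6D.
0x738D6D = 7572845.

7572845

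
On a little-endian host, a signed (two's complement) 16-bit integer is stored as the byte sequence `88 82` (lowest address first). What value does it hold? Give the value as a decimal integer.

-32120

Little-endian stores the least-significant byte at the lowest address.
Reassemble most-significant byte first: 82 88 → 0x8288.
Top bit is set, so as a signed 16-bit value this is 0x8288 − 2^16 = -32120.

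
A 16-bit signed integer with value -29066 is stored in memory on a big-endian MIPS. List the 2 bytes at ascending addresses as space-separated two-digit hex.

Two's complement of -29066 in 16 bits: 29066 = 0x718A; invert → 0x8E75; add 1 → 0x8E76.
Split into bytes (most-significant first): 8E 76.
Big-endian stores the most-significant byte at the lowest address.
So the memory order matches the most-significant-first order: 8E 76.

8E 76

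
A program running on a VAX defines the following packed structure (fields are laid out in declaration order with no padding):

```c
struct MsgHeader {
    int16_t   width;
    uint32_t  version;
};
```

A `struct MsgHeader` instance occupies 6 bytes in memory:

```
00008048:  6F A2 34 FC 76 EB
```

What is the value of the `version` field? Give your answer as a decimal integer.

`version` follows `width` (2 bytes), so it starts at byte offset 2 and occupies 4 bytes.
Bytes at offsets 2..5: 34 FC 76 EB.
Little-endian stores the least-significant byte at the lowest address.
Reassemble most-significant byte first: EB 76 FC 34 → 0xEB76FC34.
0xEB76FC34 = 3950443572.

3950443572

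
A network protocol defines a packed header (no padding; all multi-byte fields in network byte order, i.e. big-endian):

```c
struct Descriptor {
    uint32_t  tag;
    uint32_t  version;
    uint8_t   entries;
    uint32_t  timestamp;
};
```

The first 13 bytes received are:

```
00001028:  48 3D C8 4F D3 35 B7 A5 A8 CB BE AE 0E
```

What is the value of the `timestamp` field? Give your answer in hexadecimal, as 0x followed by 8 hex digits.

`timestamp` follows `tag` (4 B), `version` (4 B), `entries` (1 B), so it starts at offset 4 + 4 + 1 = 9 and occupies 4 bytes.
Bytes at offsets 9..12: CB BE AE 0E.
Big-endian stores the most-significant byte at the lowest address.
The bytes are already most-significant first: 0xCBBEAE0E.

0xCBBEAE0E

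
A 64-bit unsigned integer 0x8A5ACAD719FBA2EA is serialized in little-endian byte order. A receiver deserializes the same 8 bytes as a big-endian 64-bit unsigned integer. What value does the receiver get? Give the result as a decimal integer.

16907352039515380362

Stored little-endian, the bytes at ascending addresses are EA A2 FB 19 D7 CA 5A 8A.
Read back as big-endian, the last byte is least significant, giving 0xEAA2FB19D7CA5A8A.
0xEAA2FB19D7CA5A8A = 16907352039515380362.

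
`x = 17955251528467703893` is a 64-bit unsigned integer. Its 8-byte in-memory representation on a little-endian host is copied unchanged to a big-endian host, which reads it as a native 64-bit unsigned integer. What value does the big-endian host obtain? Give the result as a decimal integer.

17955251528467703893 in 64-bit hexadecimal is 0xF92DDE22571B6855.
Stored little-endian, the bytes at ascending addresses are 55 68 1B 57 22 DE 2D F9.
Read back as big-endian, the last byte is least significant, giving 0x55681B5722DE2DF9.
0x55681B5722DE2DF9 = 6154198951862873593.

6154198951862873593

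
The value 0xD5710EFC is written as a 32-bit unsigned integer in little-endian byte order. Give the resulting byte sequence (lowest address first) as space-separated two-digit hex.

FC 0E 71 D5

Split into bytes (most-significant first): D5 71 0E FC.
Little-endian: lowest address holds the least-significant byte.
So at ascending addresses the bytes are FC 0E 71 D5.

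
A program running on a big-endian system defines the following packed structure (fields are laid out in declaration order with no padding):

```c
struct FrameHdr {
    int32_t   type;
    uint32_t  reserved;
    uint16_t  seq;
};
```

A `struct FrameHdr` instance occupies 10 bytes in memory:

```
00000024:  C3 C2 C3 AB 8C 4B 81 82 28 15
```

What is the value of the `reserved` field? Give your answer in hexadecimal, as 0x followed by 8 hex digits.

`reserved` follows `type` (4 bytes), so it starts at byte offset 4 and occupies 4 bytes.
Bytes at offsets 4..7: 8C 4B 81 82.
Big-endian stores the most-significant byte at the lowest address.
The bytes are already most-significant first: 0x8C4B8182.

0x8C4B8182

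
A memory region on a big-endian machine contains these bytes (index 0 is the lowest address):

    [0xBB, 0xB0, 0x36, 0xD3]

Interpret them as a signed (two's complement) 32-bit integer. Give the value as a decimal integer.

Big-endian: lowest address holds the most-significant byte.
The bytes are already most-significant first: 0xBBB036D3.
Top bit is set, so as a signed 32-bit value this is 0xBBB036D3 − 2^32 = -1146079533.

-1146079533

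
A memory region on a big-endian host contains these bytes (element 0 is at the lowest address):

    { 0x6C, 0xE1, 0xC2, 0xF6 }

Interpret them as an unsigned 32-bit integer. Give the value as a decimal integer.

1826734838

Big-endian stores the most-significant byte at the lowest address.
The bytes are already most-significant first: 0x6CE1C2F6.
0x6CE1C2F6 = 1826734838.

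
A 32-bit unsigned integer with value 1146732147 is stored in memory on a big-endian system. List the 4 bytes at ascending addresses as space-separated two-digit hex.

1146732147 in hexadecimal, padded to 32 bits, is 0x4459BE73.
Split into bytes (most-significant first): 44 59 BE 73.
Big-endian: lowest address holds the most-significant byte.
So the memory order matches the most-significant-first order: 44 59 BE 73.

44 59 BE 73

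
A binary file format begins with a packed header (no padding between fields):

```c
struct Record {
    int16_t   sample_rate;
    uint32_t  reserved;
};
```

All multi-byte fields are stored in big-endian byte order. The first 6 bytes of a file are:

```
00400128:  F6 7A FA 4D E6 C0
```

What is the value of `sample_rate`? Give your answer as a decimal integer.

-2438

`sample_rate` is the first field, at byte offset 0, occupying 2 bytes.
Bytes at offsets 0..1: F6 7A.
Big-endian stores the most-significant byte at the lowest address.
The bytes are already most-significant first: 0xF67A.
Top bit is set, so as a signed 16-bit value this is 0xF67A − 2^16 = -2438.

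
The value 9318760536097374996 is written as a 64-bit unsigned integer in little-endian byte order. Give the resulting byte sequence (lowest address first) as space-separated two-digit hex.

9318760536097374996 in hexadecimal, padded to 64 bits, is 0x8152E355AD034314.
Split into bytes (most-significant first): 81 52 E3 55 AD 03 43 14.
Little-endian: lowest address holds the least-significant byte.
So at ascending addresses the bytes are 14 43 03 AD 55 E3 52 81.

14 43 03 AD 55 E3 52 81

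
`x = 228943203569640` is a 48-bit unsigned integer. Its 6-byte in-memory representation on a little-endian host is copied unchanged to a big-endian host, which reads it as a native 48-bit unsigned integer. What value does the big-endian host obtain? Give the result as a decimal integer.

228943203569640 in 48-bit hexadecimal is 0xD038FE528FE8.
Stored little-endian, the bytes at ascending addresses are E8 8F 52 FE 38 D0.
Read back as big-endian, the last byte is least significant, giving 0xE88F52FE38D0.
0xE88F52FE38D0 = 255702270359760.

255702270359760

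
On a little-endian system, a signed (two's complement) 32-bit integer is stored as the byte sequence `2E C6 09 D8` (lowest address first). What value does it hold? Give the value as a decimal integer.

In little-endian order the low byte comes first in memory.
Reassemble most-significant byte first: D8 09 C6 2E → 0xD809C62E.
Top bit is set, so as a signed 32-bit value this is 0xD809C62E − 2^32 = -670448082.

-670448082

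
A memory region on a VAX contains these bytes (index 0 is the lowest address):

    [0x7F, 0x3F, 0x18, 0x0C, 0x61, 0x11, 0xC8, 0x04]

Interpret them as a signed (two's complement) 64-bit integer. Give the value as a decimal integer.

344544480006258559

In little-endian order the low byte comes first in memory.
Reassemble most-significant byte first: 04 C8 11 61 0C 18 3F 7F → 0x04C811610C183F7F.
0x04C811610C183F7F = 344544480006258559.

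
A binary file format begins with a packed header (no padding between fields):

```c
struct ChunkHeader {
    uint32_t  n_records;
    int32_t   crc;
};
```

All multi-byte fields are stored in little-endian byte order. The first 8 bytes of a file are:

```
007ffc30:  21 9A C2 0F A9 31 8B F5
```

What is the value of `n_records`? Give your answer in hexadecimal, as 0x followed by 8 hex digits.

0x0FC29A21

`n_records` is the first field, at byte offset 0, occupying 4 bytes.
Bytes at offsets 0..3: 21 9A C2 0F.
Little-endian: lowest address holds the least-significant byte.
Reassemble most-significant byte first: 0F C2 9A 21 → 0x0FC29A21.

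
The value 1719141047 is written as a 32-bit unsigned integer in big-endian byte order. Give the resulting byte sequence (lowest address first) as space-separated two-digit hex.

66 78 02 B7

1719141047 in hexadecimal, padded to 32 bits, is 0x667802B7.
Split into bytes (most-significant first): 66 78 02 B7.
Big-endian: lowest address holds the most-significant byte.
So the memory order matches the most-significant-first order: 66 78 02 B7.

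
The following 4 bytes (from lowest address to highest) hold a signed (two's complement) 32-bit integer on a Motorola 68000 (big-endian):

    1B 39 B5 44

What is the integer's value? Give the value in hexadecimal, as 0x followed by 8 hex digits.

Big-endian: lowest address holds the most-significant byte.
The bytes are already most-significant first: 0x1B39B544.

0x1B39B544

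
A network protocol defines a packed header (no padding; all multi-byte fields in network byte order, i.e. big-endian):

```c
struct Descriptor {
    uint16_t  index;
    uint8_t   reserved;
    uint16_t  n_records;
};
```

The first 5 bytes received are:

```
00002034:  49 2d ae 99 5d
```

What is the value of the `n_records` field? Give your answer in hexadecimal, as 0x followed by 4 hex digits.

`n_records` follows `index` (2 B), `reserved` (1 B), so it starts at offset 2 + 1 = 3 and occupies 2 bytes.
Bytes at offsets 3..4: 99 5D.
In big-endian order the high byte comes first in memory.
The bytes are already most-significant first: 0x995D.

0x995D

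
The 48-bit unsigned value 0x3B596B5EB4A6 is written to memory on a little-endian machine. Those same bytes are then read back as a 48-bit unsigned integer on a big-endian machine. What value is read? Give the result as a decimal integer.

183293608417595

Stored little-endian, the bytes at ascending addresses are A6 B4 5E 6B 59 3B.
Read back as big-endian, the last byte is least significant, giving 0xA6B45E6B593B.
0xA6B45E6B593B = 183293608417595.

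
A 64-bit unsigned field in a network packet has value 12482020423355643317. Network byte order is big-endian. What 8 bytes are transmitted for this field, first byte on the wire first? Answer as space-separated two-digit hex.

12482020423355643317 in hexadecimal, padded to 64 bits, is 0xAD390B714548B5B5.
Split into bytes (most-significant first): AD 39 0B 71 45 48 B5 B5.
Big-endian: lowest address holds the most-significant byte.
So the memory order matches the most-significant-first order: AD 39 0B 71 45 48 B5 B5.

AD 39 0B 71 45 48 B5 B5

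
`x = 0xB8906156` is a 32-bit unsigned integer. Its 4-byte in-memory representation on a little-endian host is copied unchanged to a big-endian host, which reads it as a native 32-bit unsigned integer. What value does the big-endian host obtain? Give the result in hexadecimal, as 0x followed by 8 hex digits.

0x566190B8

Stored little-endian, the bytes at ascending addresses are 56 61 90 B8.
Read back as big-endian, the last byte is least significant, giving 0x566190B8.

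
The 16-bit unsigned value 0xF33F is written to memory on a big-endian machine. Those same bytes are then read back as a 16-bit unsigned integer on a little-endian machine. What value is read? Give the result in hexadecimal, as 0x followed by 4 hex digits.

0x3FF3

Stored big-endian, the bytes at ascending addresses are F3 3F.
Read back as little-endian, the first byte is least significant, giving 0x3FF3.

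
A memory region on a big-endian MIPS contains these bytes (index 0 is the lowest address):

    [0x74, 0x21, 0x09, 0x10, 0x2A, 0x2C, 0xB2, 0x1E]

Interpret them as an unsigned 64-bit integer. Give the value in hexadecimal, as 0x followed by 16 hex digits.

In big-endian order the high byte comes first in memory.
The bytes are already most-significant first: 0x742109102A2CB21E.

0x742109102A2CB21E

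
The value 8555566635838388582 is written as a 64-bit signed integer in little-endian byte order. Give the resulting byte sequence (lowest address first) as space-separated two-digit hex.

66 B9 54 A5 86 7A BB 76

8555566635838388582 in hexadecimal, padded to 64 bits, is 0x76BB7A86A554B966.
Split into bytes (most-significant first): 76 BB 7A 86 A5 54 B9 66.
In little-endian order the low byte comes first in memory.
So at ascending addresses the bytes are 66 B9 54 A5 86 7A BB 76.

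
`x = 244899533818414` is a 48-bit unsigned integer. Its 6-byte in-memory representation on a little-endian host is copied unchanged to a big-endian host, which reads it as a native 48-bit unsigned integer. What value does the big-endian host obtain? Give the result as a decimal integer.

50623573507294

244899533818414 in 48-bit hexadecimal is 0xDEBC1DB80A2E.
Stored little-endian, the bytes at ascending addresses are 2E 0A B8 1D BC DE.
Read back as big-endian, the last byte is least significant, giving 0x2E0AB81DBCDE.
0x2E0AB81DBCDE = 50623573507294.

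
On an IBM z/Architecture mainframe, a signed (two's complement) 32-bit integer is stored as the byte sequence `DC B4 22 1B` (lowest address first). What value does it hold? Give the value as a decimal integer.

-592174565

In big-endian order the high byte comes first in memory.
The bytes are already most-significant first: 0xDCB4221B.
Top bit is set, so as a signed 32-bit value this is 0xDCB4221B − 2^32 = -592174565.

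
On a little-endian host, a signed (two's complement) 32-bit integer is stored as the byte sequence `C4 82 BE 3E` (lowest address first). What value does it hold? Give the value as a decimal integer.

1052672708

Little-endian stores the least-significant byte at the lowest address.
Reassemble most-significant byte first: 3E BE 82 C4 → 0x3EBE82C4.
0x3EBE82C4 = 1052672708.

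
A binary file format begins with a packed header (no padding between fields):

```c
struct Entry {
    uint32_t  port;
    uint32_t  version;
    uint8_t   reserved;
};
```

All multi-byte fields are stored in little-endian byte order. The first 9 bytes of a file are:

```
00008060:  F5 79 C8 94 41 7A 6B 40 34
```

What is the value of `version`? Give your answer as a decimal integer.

1080785473

`version` follows `port` (4 bytes), so it starts at byte offset 4 and occupies 4 bytes.
Bytes at offsets 4..7: 41 7A 6B 40.
In little-endian order the low byte comes first in memory.
Reassemble most-significant byte first: 40 6B 7A 41 → 0x406B7A41.
0x406B7A41 = 1080785473.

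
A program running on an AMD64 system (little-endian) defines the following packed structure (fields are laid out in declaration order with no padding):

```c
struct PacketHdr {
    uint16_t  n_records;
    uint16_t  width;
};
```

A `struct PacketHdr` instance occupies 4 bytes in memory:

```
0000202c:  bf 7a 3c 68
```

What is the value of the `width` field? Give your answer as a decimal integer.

`width` follows `n_records` (2 bytes), so it starts at byte offset 2 and occupies 2 bytes.
Bytes at offsets 2..3: 3C 68.
In little-endian order the low byte comes first in memory.
Reassemble most-significant byte first: 68 3C → 0x683C.
0x683C = 26684.

26684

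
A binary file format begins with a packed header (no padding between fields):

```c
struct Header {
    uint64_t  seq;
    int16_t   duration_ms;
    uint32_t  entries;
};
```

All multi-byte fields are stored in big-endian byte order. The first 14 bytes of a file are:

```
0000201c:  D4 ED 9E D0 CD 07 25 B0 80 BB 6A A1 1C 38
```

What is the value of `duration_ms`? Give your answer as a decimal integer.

-32581

`duration_ms` follows `seq` (8 bytes), so it starts at byte offset 8 and occupies 2 bytes.
Bytes at offsets 8..9: 80 BB.
Big-endian stores the most-significant byte at the lowest address.
The bytes are already most-significant first: 0x80BB.
Top bit is set, so as a signed 16-bit value this is 0x80BB − 2^16 = -32581.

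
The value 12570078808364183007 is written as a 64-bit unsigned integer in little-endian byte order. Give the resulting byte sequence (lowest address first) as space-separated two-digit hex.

12570078808364183007 in hexadecimal, padded to 64 bits, is 0xAE71E413BB366DDF.
Split into bytes (most-significant first): AE 71 E4 13 BB 36 6D DF.
Little-endian: lowest address holds the least-significant byte.
So at ascending addresses the bytes are DF 6D 36 BB 13 E4 71 AE.

DF 6D 36 BB 13 E4 71 AE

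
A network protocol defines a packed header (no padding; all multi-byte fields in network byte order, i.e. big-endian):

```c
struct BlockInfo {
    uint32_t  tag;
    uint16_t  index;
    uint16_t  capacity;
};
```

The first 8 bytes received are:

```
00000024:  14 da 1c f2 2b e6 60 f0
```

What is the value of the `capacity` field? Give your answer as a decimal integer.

`capacity` follows `tag` (4 B), `index` (2 B), so it starts at offset 4 + 2 = 6 and occupies 2 bytes.
Bytes at offsets 6..7: 60 F0.
Big-endian: lowest address holds the most-significant byte.
The bytes are already most-significant first: 0x60F0.
0x60F0 = 24816.

24816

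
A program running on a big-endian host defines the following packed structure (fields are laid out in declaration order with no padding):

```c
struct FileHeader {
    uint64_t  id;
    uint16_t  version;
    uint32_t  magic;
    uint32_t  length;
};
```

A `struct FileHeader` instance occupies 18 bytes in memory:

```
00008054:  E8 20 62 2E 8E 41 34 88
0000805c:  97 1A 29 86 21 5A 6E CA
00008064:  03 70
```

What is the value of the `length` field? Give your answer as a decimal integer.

`length` follows `id` (8 B), `version` (2 B), `magic` (4 B), so it starts at offset 8 + 2 + 4 = 14 and occupies 4 bytes.
Bytes at offsets 14..17: 6E CA 03 70.
Big-endian stores the most-significant byte at the lowest address.
The bytes are already most-significant first: 0x6ECA0370.
0x6ECA0370 = 1858732912.

1858732912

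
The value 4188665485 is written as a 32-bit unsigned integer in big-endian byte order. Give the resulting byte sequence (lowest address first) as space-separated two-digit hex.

4188665485 in hexadecimal, padded to 32 bits, is 0xF9A9F68D.
Split into bytes (most-significant first): F9 A9 F6 8D.
Big-endian stores the most-significant byte at the lowest address.
So the memory order matches the most-significant-first order: F9 A9 F6 8D.

F9 A9 F6 8D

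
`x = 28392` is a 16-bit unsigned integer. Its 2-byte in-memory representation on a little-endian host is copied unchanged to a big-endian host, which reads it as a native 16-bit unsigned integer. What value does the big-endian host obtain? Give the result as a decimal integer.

28392 in 16-bit hexadecimal is 0x6EE8.
Stored little-endian, the bytes at ascending addresses are E8 6E.
Read back as big-endian, the last byte is least significant, giving 0xE86E.
0xE86E = 59502.

59502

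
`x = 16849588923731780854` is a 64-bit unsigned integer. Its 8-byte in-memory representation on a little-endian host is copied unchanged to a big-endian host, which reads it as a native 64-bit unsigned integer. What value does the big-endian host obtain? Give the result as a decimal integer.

17772439340098770409

16849588923731780854 in 64-bit hexadecimal is 0xE9D5C3DA6A63A4F6.
Stored little-endian, the bytes at ascending addresses are F6 A4 63 6A DA C3 D5 E9.
Read back as big-endian, the last byte is least significant, giving 0xF6A4636ADAC3D5E9.
0xF6A4636ADAC3D5E9 = 17772439340098770409.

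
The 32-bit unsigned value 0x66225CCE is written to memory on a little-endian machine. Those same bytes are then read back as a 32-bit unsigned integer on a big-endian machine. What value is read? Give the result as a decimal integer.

3462144614

Stored little-endian, the bytes at ascending addresses are CE 5C 22 66.
Read back as big-endian, the last byte is least significant, giving 0xCE5C2266.
0xCE5C2266 = 3462144614.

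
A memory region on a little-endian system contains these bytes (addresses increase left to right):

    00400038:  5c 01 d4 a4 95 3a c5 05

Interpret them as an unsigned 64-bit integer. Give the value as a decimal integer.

415802954991534428

In little-endian order the low byte comes first in memory.
Reassemble most-significant byte first: 05 C5 3A 95 A4 D4 01 5C → 0x05C53A95A4D4015C.
0x05C53A95A4D4015C = 415802954991534428.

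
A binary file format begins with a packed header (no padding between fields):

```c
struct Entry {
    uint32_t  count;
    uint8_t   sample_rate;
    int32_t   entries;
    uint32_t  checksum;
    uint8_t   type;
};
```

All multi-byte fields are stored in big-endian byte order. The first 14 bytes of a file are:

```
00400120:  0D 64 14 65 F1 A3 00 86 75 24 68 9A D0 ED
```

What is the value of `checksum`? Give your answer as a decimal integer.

610835152

`checksum` follows `count` (4 B), `sample_rate` (1 B), `entries` (4 B), so it starts at offset 4 + 1 + 4 = 9 and occupies 4 bytes.
Bytes at offsets 9..12: 24 68 9A D0.
Big-endian: lowest address holds the most-significant byte.
The bytes are already most-significant first: 0x24689AD0.
0x24689AD0 = 610835152.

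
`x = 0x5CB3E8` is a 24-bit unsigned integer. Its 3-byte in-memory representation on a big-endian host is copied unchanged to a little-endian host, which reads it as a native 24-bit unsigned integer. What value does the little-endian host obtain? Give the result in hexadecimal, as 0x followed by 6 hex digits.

0xE8B35C

Stored big-endian, the bytes at ascending addresses are 5C B3 E8.
Read back as little-endian, the first byte is least significant, giving 0xE8B35C.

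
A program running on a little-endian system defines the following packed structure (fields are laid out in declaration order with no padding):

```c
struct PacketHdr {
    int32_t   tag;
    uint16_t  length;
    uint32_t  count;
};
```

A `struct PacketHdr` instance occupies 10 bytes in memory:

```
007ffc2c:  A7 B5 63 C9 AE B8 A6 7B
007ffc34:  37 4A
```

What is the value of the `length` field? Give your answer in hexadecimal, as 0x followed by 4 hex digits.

`length` follows `tag` (4 bytes), so it starts at byte offset 4 and occupies 2 bytes.
Bytes at offsets 4..5: AE B8.
In little-endian order the low byte comes first in memory.
Reassemble most-significant byte first: B8 AE → 0xB8AE.

0xB8AE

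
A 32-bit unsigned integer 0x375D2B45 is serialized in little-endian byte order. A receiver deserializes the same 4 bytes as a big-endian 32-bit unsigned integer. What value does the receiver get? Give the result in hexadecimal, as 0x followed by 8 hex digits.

Stored little-endian, the bytes at ascending addresses are 45 2B 5D 37.
Read back as big-endian, the last byte is least significant, giving 0x452B5D37.

0x452B5D37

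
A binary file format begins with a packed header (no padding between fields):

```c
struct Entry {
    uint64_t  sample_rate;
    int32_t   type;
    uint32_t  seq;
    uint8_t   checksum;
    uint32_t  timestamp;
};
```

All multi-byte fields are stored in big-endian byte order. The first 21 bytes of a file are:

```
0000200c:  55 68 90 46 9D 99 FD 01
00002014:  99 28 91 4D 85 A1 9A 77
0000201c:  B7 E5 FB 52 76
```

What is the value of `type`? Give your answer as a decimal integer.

-1725394611

`type` follows `sample_rate` (8 bytes), so it starts at byte offset 8 and occupies 4 bytes.
Bytes at offsets 8..11: 99 28 91 4D.
In big-endian order the high byte comes first in memory.
The bytes are already most-significant first: 0x9928914D.
Top bit is set, so as a signed 32-bit value this is 0x9928914D − 2^32 = -1725394611.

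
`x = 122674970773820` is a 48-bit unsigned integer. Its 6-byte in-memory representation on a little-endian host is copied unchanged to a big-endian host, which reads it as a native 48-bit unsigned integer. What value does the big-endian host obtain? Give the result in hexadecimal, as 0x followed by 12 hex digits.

0x3C490E7E926F

122674970773820 in 48-bit hexadecimal is 0x6F927E0E493C.
Stored little-endian, the bytes at ascending addresses are 3C 49 0E 7E 92 6F.
Read back as big-endian, the last byte is least significant, giving 0x3C490E7E926F.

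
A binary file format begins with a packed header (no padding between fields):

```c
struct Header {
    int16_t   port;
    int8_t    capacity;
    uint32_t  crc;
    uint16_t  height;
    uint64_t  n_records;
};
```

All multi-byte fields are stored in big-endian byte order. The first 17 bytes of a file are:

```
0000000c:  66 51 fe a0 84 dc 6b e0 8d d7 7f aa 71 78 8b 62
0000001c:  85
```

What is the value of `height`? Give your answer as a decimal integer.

`height` follows `port` (2 B), `capacity` (1 B), `crc` (4 B), so it starts at offset 2 + 1 + 4 = 7 and occupies 2 bytes.
Bytes at offsets 7..8: E0 8D.
In big-endian order the high byte comes first in memory.
The bytes are already most-significant first: 0xE08D.
0xE08D = 57485.

57485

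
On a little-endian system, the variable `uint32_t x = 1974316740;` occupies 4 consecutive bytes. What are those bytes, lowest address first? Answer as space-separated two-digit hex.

C4 AE AD 75

1974316740 in hexadecimal, padded to 32 bits, is 0x75ADAEC4.
Split into bytes (most-significant first): 75 AD AE C4.
In little-endian order the low byte comes first in memory.
So at ascending addresses the bytes are C4 AE AD 75.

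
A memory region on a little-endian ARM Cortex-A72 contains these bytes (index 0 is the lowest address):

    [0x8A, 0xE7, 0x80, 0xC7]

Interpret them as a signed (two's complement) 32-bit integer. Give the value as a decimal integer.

-947853430

Little-endian stores the least-significant byte at the lowest address.
Reassemble most-significant byte first: C7 80 E7 8A → 0xC780E78A.
Top bit is set, so as a signed 32-bit value this is 0xC780E78A − 2^32 = -947853430.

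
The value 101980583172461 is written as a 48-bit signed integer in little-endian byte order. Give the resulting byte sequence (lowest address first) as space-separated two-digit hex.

101980583172461 in hexadecimal, padded to 48 bits, is 0x5CC0346F196D.
Split into bytes (most-significant first): 5C C0 34 6F 19 6D.
Little-endian: lowest address holds the least-significant byte.
So at ascending addresses the bytes are 6D 19 6F 34 C0 5C.

6D 19 6F 34 C0 5C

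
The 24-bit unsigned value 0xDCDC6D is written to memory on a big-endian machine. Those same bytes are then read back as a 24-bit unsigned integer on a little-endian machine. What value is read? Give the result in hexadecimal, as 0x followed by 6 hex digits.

Stored big-endian, the bytes at ascending addresses are DC DC 6D.
Read back as little-endian, the first byte is least significant, giving 0x6DDCDC.

0x6DDCDC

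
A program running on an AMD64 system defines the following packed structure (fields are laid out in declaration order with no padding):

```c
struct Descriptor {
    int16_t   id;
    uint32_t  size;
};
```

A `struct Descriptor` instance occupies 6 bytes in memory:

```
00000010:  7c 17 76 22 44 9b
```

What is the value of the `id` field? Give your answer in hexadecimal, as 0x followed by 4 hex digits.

0x177C

`id` is the first field, at byte offset 0, occupying 2 bytes.
Bytes at offsets 0..1: 7C 17.
Little-endian: lowest address holds the least-significant byte.
Reassemble most-significant byte first: 17 7C → 0x177C.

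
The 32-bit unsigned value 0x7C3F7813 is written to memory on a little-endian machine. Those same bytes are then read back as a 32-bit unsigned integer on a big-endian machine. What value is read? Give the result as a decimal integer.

Stored little-endian, the bytes at ascending addresses are 13 78 3F 7C.
Read back as big-endian, the last byte is least significant, giving 0x13783F7C.
0x13783F7C = 326647676.

326647676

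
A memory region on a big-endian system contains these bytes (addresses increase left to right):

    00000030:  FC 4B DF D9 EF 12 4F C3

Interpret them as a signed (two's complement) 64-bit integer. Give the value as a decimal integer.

-266873625786560573

Big-endian: lowest address holds the most-significant byte.
The bytes are already most-significant first: 0xFC4BDFD9EF124FC3.
Top bit is set, so as a signed 64-bit value this is 0xFC4BDFD9EF124FC3 − 2^64 = -266873625786560573.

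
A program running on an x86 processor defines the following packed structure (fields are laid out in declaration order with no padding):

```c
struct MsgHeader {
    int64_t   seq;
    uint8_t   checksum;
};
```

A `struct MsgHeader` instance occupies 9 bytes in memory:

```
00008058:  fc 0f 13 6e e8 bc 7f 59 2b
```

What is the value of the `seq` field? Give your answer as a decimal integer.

6449080897883017212

`seq` is the first field, at byte offset 0, occupying 8 bytes.
Bytes at offsets 0..7: FC 0F 13 6E E8 BC 7F 59.
Little-endian stores the least-significant byte at the lowest address.
Reassemble most-significant byte first: 59 7F BC E8 6E 13 0F FC → 0x597FBCE86E130FFC.
0x597FBCE86E130FFC = 6449080897883017212.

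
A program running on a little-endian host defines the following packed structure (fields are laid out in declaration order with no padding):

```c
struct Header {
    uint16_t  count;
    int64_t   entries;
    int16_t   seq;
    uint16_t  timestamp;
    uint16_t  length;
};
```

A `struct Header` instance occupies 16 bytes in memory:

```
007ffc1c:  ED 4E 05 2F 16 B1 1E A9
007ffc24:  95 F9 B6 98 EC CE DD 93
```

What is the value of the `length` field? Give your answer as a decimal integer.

`length` follows `count` (2 B), `entries` (8 B), `seq` (2 B), `timestamp` (2 B), so it starts at offset 2 + 8 + 2 + 2 = 14 and occupies 2 bytes.
Bytes at offsets 14..15: DD 93.
Little-endian: lowest address holds the least-significant byte.
Reassemble most-significant byte first: 93 DD → 0x93DD.
0x93DD = 37853.

37853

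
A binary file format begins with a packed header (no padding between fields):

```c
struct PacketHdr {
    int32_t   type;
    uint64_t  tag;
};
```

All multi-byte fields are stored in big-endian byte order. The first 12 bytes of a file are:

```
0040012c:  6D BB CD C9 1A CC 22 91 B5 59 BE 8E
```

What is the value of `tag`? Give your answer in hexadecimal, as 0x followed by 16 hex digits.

0x1ACC2291B559BE8E

`tag` follows `type` (4 bytes), so it starts at byte offset 4 and occupies 8 bytes.
Bytes at offsets 4..11: 1A CC 22 91 B5 59 BE 8E.
Big-endian: lowest address holds the most-significant byte.
The bytes are already most-significant first: 0x1ACC2291B559BE8E.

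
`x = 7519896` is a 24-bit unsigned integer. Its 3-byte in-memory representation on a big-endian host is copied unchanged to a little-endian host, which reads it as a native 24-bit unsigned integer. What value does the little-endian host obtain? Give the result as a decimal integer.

7519896 in 24-bit hexadecimal is 0x72BE98.
Stored big-endian, the bytes at ascending addresses are 72 BE 98.
Read back as little-endian, the first byte is least significant, giving 0x98BE72.
0x98BE72 = 10010226.

10010226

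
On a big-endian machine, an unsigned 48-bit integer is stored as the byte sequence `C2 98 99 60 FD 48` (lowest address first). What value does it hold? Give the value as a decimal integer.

Big-endian: lowest address holds the most-significant byte.
The bytes are already most-significant first: 0xC2989960FD48.
0xC2989960FD48 = 213960664087880.

213960664087880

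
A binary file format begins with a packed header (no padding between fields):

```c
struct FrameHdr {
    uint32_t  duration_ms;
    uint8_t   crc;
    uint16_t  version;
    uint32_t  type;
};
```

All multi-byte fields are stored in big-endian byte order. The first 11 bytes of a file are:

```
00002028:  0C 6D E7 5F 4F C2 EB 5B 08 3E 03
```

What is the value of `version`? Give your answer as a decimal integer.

`version` follows `duration_ms` (4 B), `crc` (1 B), so it starts at offset 4 + 1 = 5 and occupies 2 bytes.
Bytes at offsets 5..6: C2 EB.
In big-endian order the high byte comes first in memory.
The bytes are already most-significant first: 0xC2EB.
0xC2EB = 49899.

49899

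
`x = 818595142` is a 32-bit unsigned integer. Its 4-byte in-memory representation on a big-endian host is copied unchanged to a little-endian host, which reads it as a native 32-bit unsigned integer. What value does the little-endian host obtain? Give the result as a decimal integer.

1187367472

818595142 in 32-bit hexadecimal is 0x30CAC546.
Stored big-endian, the bytes at ascending addresses are 30 CA C5 46.
Read back as little-endian, the first byte is least significant, giving 0x46C5CA30.
0x46C5CA30 = 1187367472.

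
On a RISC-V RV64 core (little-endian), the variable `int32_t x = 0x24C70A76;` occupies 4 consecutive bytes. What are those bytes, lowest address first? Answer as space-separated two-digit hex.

Split into bytes (most-significant first): 24 C7 0A 76.
Little-endian stores the least-significant byte at the lowest address.
So at ascending addresses the bytes are 76 0A C7 24.

76 0A C7 24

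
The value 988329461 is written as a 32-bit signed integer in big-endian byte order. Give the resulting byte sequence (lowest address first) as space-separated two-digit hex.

3A E8 B5 F5

988329461 in hexadecimal, padded to 32 bits, is 0x3AE8B5F5.
Split into bytes (most-significant first): 3A E8 B5 F5.
In big-endian order the high byte comes first in memory.
So the memory order matches the most-significant-first order: 3A E8 B5 F5.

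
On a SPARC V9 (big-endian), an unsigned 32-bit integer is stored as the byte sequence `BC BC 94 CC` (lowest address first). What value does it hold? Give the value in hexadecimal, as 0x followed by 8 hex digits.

Big-endian stores the most-significant byte at the lowest address.
The bytes are already most-significant first: 0xBCBC94CC.

0xBCBC94CC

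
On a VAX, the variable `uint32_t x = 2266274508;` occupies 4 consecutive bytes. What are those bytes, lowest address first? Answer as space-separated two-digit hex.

2266274508 in hexadecimal, padded to 32 bits, is 0x87149ACC.
Split into bytes (most-significant first): 87 14 9A CC.
In little-endian order the low byte comes first in memory.
So at ascending addresses the bytes are CC 9A 14 87.

CC 9A 14 87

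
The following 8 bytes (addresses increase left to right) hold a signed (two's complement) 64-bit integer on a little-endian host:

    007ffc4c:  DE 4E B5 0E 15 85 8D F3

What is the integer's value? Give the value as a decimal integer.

-896914425289290018

Little-endian stores the least-significant byte at the lowest address.
Reassemble most-significant byte first: F3 8D 85 15 0E B5 4E DE → 0xF38D85150EB54EDE.
Top bit is set, so as a signed 64-bit value this is 0xF38D85150EB54EDE − 2^64 = -896914425289290018.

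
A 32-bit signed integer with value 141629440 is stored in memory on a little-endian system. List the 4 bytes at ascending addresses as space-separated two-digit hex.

141629440 in hexadecimal, padded to 32 bits, is 0x08711800.
Split into bytes (most-significant first): 08 71 18 00.
Little-endian stores the least-significant byte at the lowest address.
So at ascending addresses the bytes are 00 18 71 08.

00 18 71 08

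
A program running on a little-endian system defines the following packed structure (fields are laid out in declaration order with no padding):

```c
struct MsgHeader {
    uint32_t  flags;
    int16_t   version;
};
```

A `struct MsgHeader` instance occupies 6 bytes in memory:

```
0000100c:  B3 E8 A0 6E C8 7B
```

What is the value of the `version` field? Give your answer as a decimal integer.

31688

`version` follows `flags` (4 bytes), so it starts at byte offset 4 and occupies 2 bytes.
Bytes at offsets 4..5: C8 7B.
Little-endian: lowest address holds the least-significant byte.
Reassemble most-significant byte first: 7B C8 → 0x7BC8.
0x7BC8 = 31688.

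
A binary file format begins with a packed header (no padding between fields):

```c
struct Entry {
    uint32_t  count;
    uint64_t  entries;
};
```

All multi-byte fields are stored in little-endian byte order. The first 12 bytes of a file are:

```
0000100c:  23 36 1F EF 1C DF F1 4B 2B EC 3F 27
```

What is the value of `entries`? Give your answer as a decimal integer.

2828238761713852188

`entries` follows `count` (4 bytes), so it starts at byte offset 4 and occupies 8 bytes.
Bytes at offsets 4..11: 1C DF F1 4B 2B EC 3F 27.
Little-endian: lowest address holds the least-significant byte.
Reassemble most-significant byte first: 27 3F EC 2B 4B F1 DF 1C → 0x273FEC2B4BF1DF1C.
0x273FEC2B4BF1DF1C = 2828238761713852188.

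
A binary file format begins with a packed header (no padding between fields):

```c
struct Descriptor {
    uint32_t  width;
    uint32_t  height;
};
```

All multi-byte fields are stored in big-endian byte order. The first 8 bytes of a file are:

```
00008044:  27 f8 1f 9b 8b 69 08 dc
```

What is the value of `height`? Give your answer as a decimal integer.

2338916572

`height` follows `width` (4 bytes), so it starts at byte offset 4 and occupies 4 bytes.
Bytes at offsets 4..7: 8B 69 08 DC.
In big-endian order the high byte comes first in memory.
The bytes are already most-significant first: 0x8B6908DC.
0x8B6908DC = 2338916572.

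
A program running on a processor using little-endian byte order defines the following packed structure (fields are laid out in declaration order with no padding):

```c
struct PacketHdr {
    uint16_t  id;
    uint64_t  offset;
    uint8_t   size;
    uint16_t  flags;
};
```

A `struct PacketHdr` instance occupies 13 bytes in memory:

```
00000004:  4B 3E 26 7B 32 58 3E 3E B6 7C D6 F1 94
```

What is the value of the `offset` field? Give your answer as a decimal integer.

`offset` follows `id` (2 bytes), so it starts at byte offset 2 and occupies 8 bytes.
Bytes at offsets 2..9: 26 7B 32 58 3E 3E B6 7C.
In little-endian order the low byte comes first in memory.
Reassemble most-significant byte first: 7C B6 3E 3E 58 32 7B 26 → 0x7CB63E3E58327B26.
0x7CB63E3E58327B26 = 8986438543953001254.

8986438543953001254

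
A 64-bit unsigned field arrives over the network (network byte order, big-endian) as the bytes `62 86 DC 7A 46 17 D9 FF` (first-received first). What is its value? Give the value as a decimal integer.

In big-endian order the high byte comes first in memory.
The bytes are already most-significant first: 0x6286DC7A4617D9FF.
0x6286DC7A4617D9FF = 7099604280316254719.

7099604280316254719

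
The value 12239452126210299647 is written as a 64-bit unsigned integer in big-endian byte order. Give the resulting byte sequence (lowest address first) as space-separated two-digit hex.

12239452126210299647 in hexadecimal, padded to 64 bits, is 0xA9DB44DC842A16FF.
Split into bytes (most-significant first): A9 DB 44 DC 84 2A 16 FF.
Big-endian: lowest address holds the most-significant byte.
So the memory order matches the most-significant-first order: A9 DB 44 DC 84 2A 16 FF.

A9 DB 44 DC 84 2A 16 FF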